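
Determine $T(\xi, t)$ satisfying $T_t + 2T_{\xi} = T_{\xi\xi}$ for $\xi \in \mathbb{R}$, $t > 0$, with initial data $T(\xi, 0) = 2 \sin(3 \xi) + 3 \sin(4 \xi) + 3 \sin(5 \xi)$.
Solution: Moving frame: $\eta = \xi - 2t$, $\sigma = t$, $T = u(\eta,\sigma)$, so $T_t = u_{\sigma} - 2u_{\eta}$ and $T_{\xi\xi} = u_{\eta\eta}$.
Hence $T_t + 2T_{\xi} = u_{\sigma}$ and the PDE becomes the heat equation $u_{\sigma} = u_{\eta\eta}$ on $\eta \in \mathbb{R}$.
Initial data: $u(\eta,0) = T(\eta,0) = 2 \sin(3 \eta) + 3 \sin(4 \eta) + 3 \sin(5 \eta)$. Each mode $\sin(n\eta)$ decays as $e^{-n^2\sigma}$ on $\mathbb{R}$, so $u(\eta,\sigma) = \sum c_n e^{-n^2\sigma} \sin(n\eta)$ with $c_3=2, c_4=3, c_5=3$: $u(\eta,\sigma) = 2 e^{-9 \sigma} \sin(3 \eta) + 3 e^{-16 \sigma} \sin(4 \eta) + 3 e^{-25 \sigma} \sin(5 \eta)$.
Substituting back: $T(\xi,t) = u(\xi - 2t, t)$.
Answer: $T(\xi, t) = 2 e^{-9 t} \sin(3 \xi - 6 t) + 3 e^{-16 t} \sin(4 \xi - 8 t) + 3 e^{-25 t} \sin(5 \xi - 10 t)$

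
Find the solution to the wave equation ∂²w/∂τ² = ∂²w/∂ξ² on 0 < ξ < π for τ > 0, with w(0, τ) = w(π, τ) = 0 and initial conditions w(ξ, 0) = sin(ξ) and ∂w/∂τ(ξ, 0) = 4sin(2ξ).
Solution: Using separation of variables w = X(ξ)T(τ):
Eigenfunctions: sin(nξ), n = 1, 2, 3, ...
General solution: w(ξ, τ) = Σ [A_n cos(n τ) + B_n sin(n τ)] sin(nξ)
From w(ξ,0) = sin(ξ): A_1=1. From w_τ(ξ,0) = 4sin(2ξ), using w_τ(ξ,0) = Σ ω_n B_n sin(nξ) with ω_n = n: B_2 = 4/2 = 2.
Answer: w(ξ, τ) = sin(ξ)cos(τ) + 2sin(2ξ)sin(2τ)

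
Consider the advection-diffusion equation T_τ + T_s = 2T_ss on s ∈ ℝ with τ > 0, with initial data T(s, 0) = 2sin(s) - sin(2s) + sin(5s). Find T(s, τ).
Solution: Change to a moving frame: let η = s - τ, σ = τ and write T(s,τ) = u(η,σ).
By the chain rule T_τ = u_σ - u_η, T_s = u_η, T_ss = u_ηη.
Then T_τ + T_s = u_σ: the advection term cancels and the PDE becomes the heat equation u_σ = 2u_ηη on η ∈ ℝ.
Initial data: u(η,0) = T(η,0) = 2sin(η) - sin(2η) + sin(5η).
On η ∈ ℝ each mode satisfies (sin(nη))″ = -n² sin(nη), so exp(-2n²σ) sin(nη) solves the heat equation; by superposition u(η,σ) = Σ c_n exp(-2n²σ) sin(nη).
Reading off the coefficients: c_1=2, c_2=-1, c_5=1, so u(η,σ) = 2exp(-2σ)sin(η) - exp(-8σ)sin(2η) + exp(-50σ)sin(5η).
Substituting back η = s - τ, σ = τ: T(s,τ) = u(s - τ, τ).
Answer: T(s, τ) = 2exp(-2τ)sin(s - τ) - exp(-8τ)sin(2s - 2τ) + exp(-50τ)sin(5s - 5τ)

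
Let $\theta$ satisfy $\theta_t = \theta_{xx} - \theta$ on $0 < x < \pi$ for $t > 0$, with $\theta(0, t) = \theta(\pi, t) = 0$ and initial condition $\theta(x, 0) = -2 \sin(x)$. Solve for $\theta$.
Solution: Substitute $\theta = e^{-t}u$, i.e. $u = e^{t}\theta$.
By the product rule, $\theta_t = e^{-t}(u_t - u)$, $\theta_{xx} = e^{-t}u_{xx}$.
Substituting into the PDE and dividing by $e^{-t}$: $u_t - u = u_{xx} - u$.
The lower-order terms cancel, leaving the standard heat equation $u_t = u_{xx}$.
Initial data for $u$: $u(x,0) = \theta(x,0) = -2 \sin(x)$. The boundary conditions carry over: $u(0,t) = u(\pi,t) = 0$.
Solve for $u$:
  Using separation of variables $u = X(x)G(t)$:
  Eigenfunctions: $\sin(nx)$, $n = 1, 2, 3, \ldots$
  General solution: $u(x, t) = \sum c_n \sin(nx) e^{-n^2 t}$
  Matching $u(x,0) = -2 \sin(x)$ term by term: $c_1=-2$.
Hence $u(x,t) = -2 e^{-t} \sin(x)$.
Transform back: $\theta(x,t) = e^{-t}u(x,t)$.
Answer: $\theta(x, t) = -2 e^{-2 t} \sin(x)$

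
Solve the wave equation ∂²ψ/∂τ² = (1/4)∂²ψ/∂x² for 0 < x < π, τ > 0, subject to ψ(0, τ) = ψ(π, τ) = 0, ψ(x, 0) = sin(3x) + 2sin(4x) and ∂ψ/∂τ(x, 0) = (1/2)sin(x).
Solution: Using separation of variables ψ = X(x)T(τ):
Eigenfunctions: sin(nx), n = 1, 2, 3, ...
General solution: ψ(x, τ) = Σ [A_n cos(n τ/2) + B_n sin(n τ/2)] sin(nx)
From ψ(x,0) = sin(3x) + 2sin(4x): A_3=1, A_4=2. From ψ_τ(x,0) = (1/2)sin(x), using ψ_τ(x,0) = Σ ω_n B_n sin(nx) with ω_n = n/2: B_1 = (1/2)/(1/2) = 1.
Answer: ψ(x, τ) = sin(x)sin(τ/2) + sin(3x)cos(3τ/2) + 2sin(4x)cos(2τ)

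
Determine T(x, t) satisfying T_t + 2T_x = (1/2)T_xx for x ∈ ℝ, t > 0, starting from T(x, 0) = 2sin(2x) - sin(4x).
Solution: Change to a moving frame: let η = x - 2t, σ = t and write T(x,t) = u(η,σ).
By the chain rule T_t = u_σ - 2u_η, T_x = u_η, T_xx = u_ηη.
Then T_t + 2T_x = u_σ: the advection term cancels and the PDE becomes the heat equation u_σ = (1/2)u_ηη on η ∈ ℝ.
Initial data: u(η,0) = T(η,0) = 2sin(2η) - sin(4η).
On η ∈ ℝ each mode satisfies (sin(nη))″ = -n² sin(nη), so exp(-n²σ/2) sin(nη) solves the heat equation; by superposition u(η,σ) = Σ c_n exp(-n²σ/2) sin(nη).
Reading off the coefficients: c_2=2, c_4=-1, so u(η,σ) = 2exp(-2σ)sin(2η) - exp(-8σ)sin(4η).
Substituting back η = x - 2t, σ = t: T(x,t) = u(x - 2t, t).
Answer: T(x, t) = -2exp(-2t)sin(4t - 2x) + exp(-8t)sin(8t - 4x)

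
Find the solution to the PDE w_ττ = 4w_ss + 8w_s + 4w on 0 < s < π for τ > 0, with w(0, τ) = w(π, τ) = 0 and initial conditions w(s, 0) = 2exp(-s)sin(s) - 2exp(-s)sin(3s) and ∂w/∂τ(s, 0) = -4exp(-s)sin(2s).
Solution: Substitute w = exp(-s)u.
Then w_s = exp(-s)(u_s - u), w_ss = exp(-s)(u_ss - 2u_s + u), w_ττ = exp(-s)u_ττ; substituting and dividing by exp(-s), the lower-order terms cancel: u_ττ = 4u_ss (standard wave equation).
Data for u: u(s,0) = exp(s)w(s,0) = 2sin(s) - 2sin(3s); u_τ(s,0) = exp(s)w_τ(s,0) = -4sin(2s). The boundary conditions carry over: u(0,τ) = u(π,τ) = 0.
Separating variables: u = Σ [A_n cos(ω_n τ) + B_n sin(ω_n τ)] sin(ns), ω_n = 2n. From ICs (B_n = velocity coefficient / ω_n): A_1=2, A_3=-2, B_2=-1.
So u(s,τ) = 2sin(s)cos(2τ) - sin(2s)sin(4τ) - 2sin(3s)cos(6τ), and w(s,τ) = exp(-s)u(s,τ).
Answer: w(s, τ) = 2exp(-s)sin(s)cos(2τ) - exp(-s)sin(2s)sin(4τ) - 2exp(-s)sin(3s)cos(6τ)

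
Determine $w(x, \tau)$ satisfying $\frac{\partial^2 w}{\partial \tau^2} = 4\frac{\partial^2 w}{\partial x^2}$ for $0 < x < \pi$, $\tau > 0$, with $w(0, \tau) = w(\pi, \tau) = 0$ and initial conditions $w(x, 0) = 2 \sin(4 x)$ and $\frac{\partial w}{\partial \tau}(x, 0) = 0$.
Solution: Using separation of variables $w = X(x)T(\tau)$:
Eigenfunctions: $\sin(nx)$, $n = 1, 2, 3, \ldots$
General solution: $w(x, \tau) = \sum [A_n \cos(2n \tau) + B_n \sin(2n \tau)] \sin(nx)$
From $w(x,0) = 2 \sin(4 x)$: $A_4=2$. From $w_{\tau}(x,0) = 0$: all $B_n = 0$.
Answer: $w(x, \tau) = 2 \sin(4 x) \cos(8 \tau)$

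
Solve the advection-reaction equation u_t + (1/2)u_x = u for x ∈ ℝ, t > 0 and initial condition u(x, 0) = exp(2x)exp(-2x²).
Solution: Substitute u = exp(2x)w, i.e. w = exp(-2x)u.
By the product rule, u_x = exp(2x)(w_x + 2w), u_t = exp(2x)w_t.
Substituting into the PDE and dividing by exp(2x): w_t + (1/2)(w_x + 2w) = w.
The lower-order terms cancel, leaving the standard advection equation w_t + (1/2)w_x = 0.
Initial data for w: w(x,0) = exp(-2x)u(x,0) = exp(-2x²).
Solve for w:
  By method of characteristics (waves move right with speed 1/2):
  Along characteristics x - (1/2)t = const, w is constant, so w(x,t) = f(x - (1/2)t) with f = w(·, 0).
Hence w(x,t) = exp(-2(-t/2 + x)²).
Transform back: u(x,t) = exp(2x)w(x,t).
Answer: u(x, t) = exp(2x)exp(-2(-t/2 + x)²)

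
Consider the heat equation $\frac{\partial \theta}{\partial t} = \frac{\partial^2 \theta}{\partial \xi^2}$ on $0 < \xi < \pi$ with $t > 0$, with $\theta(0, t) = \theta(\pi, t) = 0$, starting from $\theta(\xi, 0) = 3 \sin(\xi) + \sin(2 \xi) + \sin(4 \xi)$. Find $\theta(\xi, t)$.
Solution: Using separation of variables $\theta = X(\xi)G(t)$:
Eigenfunctions: $\sin(n\xi)$, $n = 1, 2, 3, \ldots$
General solution: $\theta(\xi, t) = \sum c_n \sin(n\xi) e^{-n^2 t}$
Matching $\theta(\xi,0) = 3 \sin(\xi) + \sin(2 \xi) + \sin(4 \xi)$ term by term: $c_1=3, c_2=1, c_4=1$.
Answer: $\theta(\xi, t) = 3 e^{-t} \sin(\xi) + e^{-4 t} \sin(2 \xi) + e^{-16 t} \sin(4 \xi)$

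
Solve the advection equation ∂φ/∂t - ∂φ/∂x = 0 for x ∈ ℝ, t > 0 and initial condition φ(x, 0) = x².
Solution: By characteristics (dx/dt = -1), φ(x,t) = f(x + t) with f = φ(·, 0).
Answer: φ(x, t) = t² + 2tx + x²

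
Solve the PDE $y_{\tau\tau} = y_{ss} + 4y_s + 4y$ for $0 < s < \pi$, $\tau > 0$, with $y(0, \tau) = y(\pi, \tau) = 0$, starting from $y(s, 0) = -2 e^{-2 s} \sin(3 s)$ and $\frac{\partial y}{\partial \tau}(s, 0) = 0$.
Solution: Substitute $y = e^{-2s}u$.
Then $y_s = e^{-2s}(u_s - 2u)$, $y_{ss} = e^{-2s}(u_{ss} - 4u_s + 4u)$, $y_{\tau\tau} = e^{-2s}u_{\tau\tau}$; substituting and dividing by $e^{-2s}$, the lower-order terms cancel: $u_{\tau\tau} = u_{ss}$ (standard wave equation).
Data for $u$: $u(s,0) = e^{2s}y(s,0) = -2 \sin(3 s)$; $u_{\tau}(s,0) = e^{2s}y_{\tau}(s,0) = 0$. The boundary conditions carry over: $u(0,\tau) = u(\pi,\tau) = 0$.
Separating variables: $u = \sum [A_n \cos(\omega_n \tau) + B_n \sin(\omega_n \tau)] \sin(ns)$, $\omega_n = n$. From ICs: $A_3=-2$.
So $u(s,\tau) = -2 \sin(3 s) \cos(3 \tau)$, and $y(s,\tau) = e^{-2s}u(s,\tau)$.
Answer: $y(s, \tau) = -2 e^{-2 s} \sin(3 s) \cos(3 \tau)$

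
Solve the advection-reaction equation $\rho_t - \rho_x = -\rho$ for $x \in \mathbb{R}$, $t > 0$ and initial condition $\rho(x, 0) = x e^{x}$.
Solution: Substitute $\rho = e^{x}u$, i.e. $u = e^{-x}\rho$.
By the product rule, $\rho_x = e^{x}(u_x + u)$, $\rho_t = e^{x}u_t$.
Substituting into the PDE and dividing by $e^{x}$: $u_t - (u_x + u) = -u$.
The lower-order terms cancel, leaving the standard advection equation $u_t - u_x = 0$.
Initial data for $u$: $u(x,0) = e^{-x}\rho(x,0) = x$.
Solve for $u$:
  By method of characteristics (waves move left with speed 1):
  Along characteristics $x + t =$ const, $u$ is constant, so $u(x,t) = f(x + t)$ with $f = u( \cdot , 0)$.
Hence $u(x,t) = t + x$.
Transform back: $\rho(x,t) = e^{x}u(x,t)$.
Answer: $\rho(x, t) = t e^{x} + x e^{x}$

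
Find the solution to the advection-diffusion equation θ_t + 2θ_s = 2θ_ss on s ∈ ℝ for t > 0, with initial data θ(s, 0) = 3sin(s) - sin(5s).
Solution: Change to a moving frame: let η = s - 2t, σ = t and write θ(s,t) = u(η,σ).
By the chain rule θ_t = u_σ - 2u_η, θ_s = u_η, θ_ss = u_ηη.
Then θ_t + 2θ_s = u_σ: the advection term cancels and the PDE becomes the heat equation u_σ = 2u_ηη on η ∈ ℝ.
Initial data: u(η,0) = θ(η,0) = 3sin(η) - sin(5η).
On η ∈ ℝ each mode satisfies (sin(nη))″ = -n² sin(nη), so exp(-2n²σ) sin(nη) solves the heat equation; by superposition u(η,σ) = Σ c_n exp(-2n²σ) sin(nη).
Reading off the coefficients: c_1=3, c_5=-1, so u(η,σ) = 3exp(-2σ)sin(η) - exp(-50σ)sin(5η).
Substituting back η = s - 2t, σ = t: θ(s,t) = u(s - 2t, t).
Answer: θ(s, t) = 3exp(-2t)sin(s - 2t) - exp(-50t)sin(5s - 10t)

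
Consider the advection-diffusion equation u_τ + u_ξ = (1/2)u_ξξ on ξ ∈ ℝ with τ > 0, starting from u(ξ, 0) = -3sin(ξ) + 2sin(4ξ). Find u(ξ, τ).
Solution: Change to a moving frame: let η = ξ - τ, σ = τ and write u(ξ,τ) = w(η,σ).
By the chain rule u_τ = w_σ - w_η, u_ξ = w_η, u_ξξ = w_ηη.
Then u_τ + u_ξ = w_σ: the advection term cancels and the PDE becomes the heat equation w_σ = (1/2)w_ηη on η ∈ ℝ.
Initial data: w(η,0) = u(η,0) = -3sin(η) + 2sin(4η).
On η ∈ ℝ each mode satisfies (sin(nη))″ = -n² sin(nη), so exp(-n²σ/2) sin(nη) solves the heat equation; by superposition w(η,σ) = Σ c_n exp(-n²σ/2) sin(nη).
Reading off the coefficients: c_1=-3, c_4=2, so w(η,σ) = 2exp(-8σ)sin(4η) - 3exp(-σ/2)sin(η).
Substituting back η = ξ - τ, σ = τ: u(ξ,τ) = w(ξ - τ, τ).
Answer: u(ξ, τ) = 2exp(-8τ)sin(4ξ - 4τ) - 3exp(-τ/2)sin(ξ - τ)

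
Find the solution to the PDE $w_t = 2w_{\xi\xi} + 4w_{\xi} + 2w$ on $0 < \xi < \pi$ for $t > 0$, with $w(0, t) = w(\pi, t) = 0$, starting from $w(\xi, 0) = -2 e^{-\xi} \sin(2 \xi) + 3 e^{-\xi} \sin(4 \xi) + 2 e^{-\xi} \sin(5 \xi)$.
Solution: Substitute $w = e^{-\xi}u$.
Then $w_{\xi} = e^{-\xi}(u_{\xi} - u)$, $w_{\xi\xi} = e^{-\xi}(u_{\xi\xi} - 2u_{\xi} + u)$, $w_t = e^{-\xi}u_t$; substituting and dividing by $e^{-\xi}$, the lower-order terms cancel: $u_t = 2u_{\xi\xi}$ (standard heat equation).
Data for $u$: $u(\xi,0) = e^{\xi}w(\xi,0) = -2 \sin(2 \xi) + 3 \sin(4 \xi) + 2 \sin(5 \xi)$. The boundary conditions carry over: $u(0,t) = u(\pi,t) = 0$.
Separating variables: $u = \sum c_n e^{-2n^2t} \sin(n\xi)$. From $u(\xi,0) = -2 \sin(2 \xi) + 3 \sin(4 \xi) + 2 \sin(5 \xi)$: $c_2=-2, c_4=3, c_5=2$.
So $u(\xi,t) = -2 e^{-8 t} \sin(2 \xi) + 3 e^{-32 t} \sin(4 \xi) + 2 e^{-50 t} \sin(5 \xi)$, and $w(\xi,t) = e^{-\xi}u(\xi,t)$.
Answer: $w(\xi, t) = -2 e^{-\xi} e^{-8 t} \sin(2 \xi) + 3 e^{-\xi} e^{-32 t} \sin(4 \xi) + 2 e^{-\xi} e^{-50 t} \sin(5 \xi)$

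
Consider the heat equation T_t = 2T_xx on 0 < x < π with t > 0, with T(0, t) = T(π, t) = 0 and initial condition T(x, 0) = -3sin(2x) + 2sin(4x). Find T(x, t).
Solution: Using separation of variables T = X(x)G(t):
Eigenfunctions: sin(nx), n = 1, 2, 3, ...
General solution: T(x, t) = Σ c_n sin(nx) exp(-2n² t)
Matching T(x,0) = -3sin(2x) + 2sin(4x) term by term: c_2=-3, c_4=2.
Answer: T(x, t) = -3exp(-8t)sin(2x) + 2exp(-32t)sin(4x)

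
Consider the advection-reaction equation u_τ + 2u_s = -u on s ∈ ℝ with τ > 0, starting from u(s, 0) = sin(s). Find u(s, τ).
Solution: Substitute u = exp(-τ)w.
Then u_τ = exp(-τ)(w_τ - w), u_s = exp(-τ)w_s; substituting and dividing by exp(-τ), the lower-order terms cancel: w_τ + 2w_s = 0 (standard advection equation).
Data for w: w(s,0) = u(s,0) = sin(s).
By characteristics (ds/dτ = 2), w(s,τ) = f(s - 2τ) with f = w(·, 0).
So w(s,τ) = sin(s - 2τ), and u(s,τ) = exp(-τ)w(s,τ).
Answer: u(s, τ) = exp(-τ)sin(s - 2τ)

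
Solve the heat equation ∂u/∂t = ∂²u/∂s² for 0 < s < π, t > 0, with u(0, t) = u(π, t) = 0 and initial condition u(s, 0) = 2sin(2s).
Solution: Separating variables: u = Σ c_n exp(-n²t) sin(ns). From u(s,0) = 2sin(2s): c_2=2.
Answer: u(s, t) = 2exp(-4t)sin(2s)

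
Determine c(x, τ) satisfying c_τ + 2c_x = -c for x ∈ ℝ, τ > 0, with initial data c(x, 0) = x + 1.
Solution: Substitute c = exp(-τ)u.
Then c_τ = exp(-τ)(u_τ - u), c_x = exp(-τ)u_x; substituting and dividing by exp(-τ), the lower-order terms cancel: u_τ + 2u_x = 0 (standard advection equation).
Data for u: u(x,0) = c(x,0) = x + 1.
By characteristics (dx/dτ = 2), u(x,τ) = f(x - 2τ) with f = u(·, 0).
So u(x,τ) = x - 2τ + 1, and c(x,τ) = exp(-τ)u(x,τ).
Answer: c(x, τ) = xexp(-τ) - 2τexp(-τ) + exp(-τ)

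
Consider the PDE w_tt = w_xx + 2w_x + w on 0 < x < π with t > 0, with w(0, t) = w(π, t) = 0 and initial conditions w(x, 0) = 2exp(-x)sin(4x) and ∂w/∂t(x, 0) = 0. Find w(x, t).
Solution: Substitute w = exp(-x)u.
Then w_x = exp(-x)(u_x - u), w_xx = exp(-x)(u_xx - 2u_x + u), w_tt = exp(-x)u_tt; substituting and dividing by exp(-x), the lower-order terms cancel: u_tt = u_xx (standard wave equation).
Data for u: u(x,0) = exp(x)w(x,0) = 2sin(4x); u_t(x,0) = exp(x)w_t(x,0) = 0. The boundary conditions carry over: u(0,t) = u(π,t) = 0.
Separating variables: u = Σ [A_n cos(ω_n t) + B_n sin(ω_n t)] sin(nx), ω_n = n. From ICs: A_4=2.
So u(x,t) = 2sin(4x)cos(4t), and w(x,t) = exp(-x)u(x,t).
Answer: w(x, t) = 2exp(-x)sin(4x)cos(4t)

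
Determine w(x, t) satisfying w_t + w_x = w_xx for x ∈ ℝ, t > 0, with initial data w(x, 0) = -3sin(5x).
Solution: Change to a moving frame: let η = x - t, σ = t and write w(x,t) = u(η,σ).
By the chain rule w_t = u_σ - u_η, w_x = u_η, w_xx = u_ηη.
Then w_t + w_x = u_σ: the advection term cancels and the PDE becomes the heat equation u_σ = u_ηη on η ∈ ℝ.
Initial data: u(η,0) = w(η,0) = -3sin(5η).
On η ∈ ℝ each mode satisfies (sin(nη))″ = -n² sin(nη), so exp(-n²σ) sin(nη) solves the heat equation; by superposition u(η,σ) = Σ c_n exp(-n²σ) sin(nη).
Reading off the coefficients: c_5=-3, so u(η,σ) = -3exp(-25σ)sin(5η).
Substituting back η = x - t, σ = t: w(x,t) = u(x - t, t).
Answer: w(x, t) = 3exp(-25t)sin(5t - 5x)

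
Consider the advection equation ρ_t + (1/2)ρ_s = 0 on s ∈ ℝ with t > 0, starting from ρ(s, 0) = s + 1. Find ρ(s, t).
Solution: By characteristics (ds/dt = 1/2), ρ(s,t) = f(s - (1/2)t) with f = ρ(·, 0).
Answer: ρ(s, t) = s - (1/2)t + 1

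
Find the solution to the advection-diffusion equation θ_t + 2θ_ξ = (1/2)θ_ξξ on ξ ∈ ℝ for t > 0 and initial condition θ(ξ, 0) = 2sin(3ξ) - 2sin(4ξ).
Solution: Moving frame: η = ξ - 2t, σ = t, θ = u(η,σ), so θ_t = u_σ - 2u_η and θ_ξξ = u_ηη.
Hence θ_t + 2θ_ξ = u_σ and the PDE becomes the heat equation u_σ = (1/2)u_ηη on η ∈ ℝ.
Initial data: u(η,0) = θ(η,0) = 2sin(3η) - 2sin(4η). Each mode sin(nη) decays as exp(-n²σ/2) on ℝ, so u(η,σ) = Σ c_n exp(-n²σ/2) sin(nη) with c_3=2, c_4=-2: u(η,σ) = -2exp(-8σ)sin(4η) + 2exp(-9σ/2)sin(3η).
Substituting back: θ(ξ,t) = u(ξ - 2t, t).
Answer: θ(ξ, t) = 2exp(-8t)sin(8t - 4ξ) - 2exp(-9t/2)sin(6t - 3ξ)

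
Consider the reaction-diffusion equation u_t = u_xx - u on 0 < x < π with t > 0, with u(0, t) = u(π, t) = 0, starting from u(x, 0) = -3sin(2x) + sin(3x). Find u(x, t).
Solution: Substitute u = exp(-t)w.
Then u_t = exp(-t)(w_t - w), u_xx = exp(-t)w_xx; substituting and dividing by exp(-t), the lower-order terms cancel: w_t = w_xx (standard heat equation).
Data for w: w(x,0) = u(x,0) = -3sin(2x) + sin(3x). The boundary conditions carry over: w(0,t) = w(π,t) = 0.
Separating variables: w = Σ c_n exp(-n²t) sin(nx). From w(x,0) = -3sin(2x) + sin(3x): c_2=-3, c_3=1.
So w(x,t) = -3exp(-4t)sin(2x) + exp(-9t)sin(3x), and u(x,t) = exp(-t)w(x,t).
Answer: u(x, t) = -3exp(-5t)sin(2x) + exp(-10t)sin(3x)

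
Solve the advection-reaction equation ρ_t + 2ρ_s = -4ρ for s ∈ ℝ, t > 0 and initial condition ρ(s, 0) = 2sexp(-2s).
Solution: Substitute ρ = exp(-2s)u, i.e. u = exp(2s)ρ.
By the product rule, ρ_s = exp(-2s)(u_s - 2u), ρ_t = exp(-2s)u_t.
Substituting into the PDE and dividing by exp(-2s): u_t + 2(u_s - 2u) = -4u.
The lower-order terms cancel, leaving the standard advection equation u_t + 2u_s = 0.
Initial data for u: u(s,0) = exp(2s)ρ(s,0) = 2s.
Solve for u:
  By method of characteristics (waves move right with speed 2):
  Along characteristics s - 2t = const, u is constant, so u(s,t) = f(s - 2t) with f = u(·, 0).
Hence u(s,t) = 2s - 4t.
Transform back: ρ(s,t) = exp(-2s)u(s,t).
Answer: ρ(s, t) = 2sexp(-2s) - 4texp(-2s)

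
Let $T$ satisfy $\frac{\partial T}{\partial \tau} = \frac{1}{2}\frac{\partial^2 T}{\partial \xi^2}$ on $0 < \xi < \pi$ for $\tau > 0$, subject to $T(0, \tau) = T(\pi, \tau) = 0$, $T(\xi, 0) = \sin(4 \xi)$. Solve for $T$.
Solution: Separating variables: $T = \sum c_n e^{-n^2\tau/2} \sin(n\xi)$. From $T(\xi,0) = \sin(4 \xi)$: $c_4=1$.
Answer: $T(\xi, \tau) = e^{-8 \tau} \sin(4 \xi)$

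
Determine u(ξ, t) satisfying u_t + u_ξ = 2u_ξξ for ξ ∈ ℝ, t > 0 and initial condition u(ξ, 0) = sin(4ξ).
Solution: Moving frame: η = ξ - t, σ = t, u = w(η,σ), so u_t = w_σ - w_η and u_ξξ = w_ηη.
Hence u_t + u_ξ = w_σ and the PDE becomes the heat equation w_σ = 2w_ηη on η ∈ ℝ.
Initial data: w(η,0) = u(η,0) = sin(4η). Each mode sin(nη) decays as exp(-2n²σ) on ℝ, so w(η,σ) = Σ c_n exp(-2n²σ) sin(nη) with c_4=1: w(η,σ) = exp(-32σ)sin(4η).
Substituting back: u(ξ,t) = w(ξ - t, t).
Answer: u(ξ, t) = -exp(-32t)sin(4t - 4ξ)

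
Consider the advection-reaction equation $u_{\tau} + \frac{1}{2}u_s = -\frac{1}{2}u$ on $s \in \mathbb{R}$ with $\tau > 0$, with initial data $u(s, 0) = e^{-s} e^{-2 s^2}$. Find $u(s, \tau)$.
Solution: Substitute $u = e^{-s}w$.
Then $u_s = e^{-s}(w_s - w)$, $u_{\tau} = e^{-s}w_{\tau}$; substituting and dividing by $e^{-s}$, the lower-order terms cancel: $w_{\tau} + \frac{1}{2}w_s = 0$ (standard advection equation).
Data for $w$: $w(s,0) = e^{s}u(s,0) = e^{-2 s^2}$.
By characteristics ($ds/d\tau = 1/2$), $w(s,\tau) = f(s - \frac{1}{2}\tau)$ with $f = w( \cdot , 0)$.
So $w(s,\tau) = e^{-2 (s - \tau/2)^2}$, and $u(s,\tau) = e^{-s}w(s,\tau)$.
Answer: $u(s, \tau) = e^{-s} e^{-2 (-\tau/2 + s)^2}$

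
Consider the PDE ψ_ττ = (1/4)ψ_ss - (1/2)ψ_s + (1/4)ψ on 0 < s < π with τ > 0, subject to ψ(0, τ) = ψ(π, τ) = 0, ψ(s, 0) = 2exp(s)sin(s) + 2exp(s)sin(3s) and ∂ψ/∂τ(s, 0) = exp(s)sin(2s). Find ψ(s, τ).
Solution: Substitute ψ = exp(s)u.
Then ψ_s = exp(s)(u_s + u), ψ_ss = exp(s)(u_ss + 2u_s + u), ψ_ττ = exp(s)u_ττ; substituting and dividing by exp(s), the lower-order terms cancel: u_ττ = (1/4)u_ss (standard wave equation).
Data for u: u(s,0) = exp(-s)ψ(s,0) = 2sin(s) + 2sin(3s); u_τ(s,0) = exp(-s)ψ_τ(s,0) = sin(2s). The boundary conditions carry over: u(0,τ) = u(π,τ) = 0.
Separating variables: u = Σ [A_n cos(ω_n τ) + B_n sin(ω_n τ)] sin(ns), ω_n = n/2. From ICs (B_n = velocity coefficient / ω_n): A_1=2, A_3=2, B_2=1.
So u(s,τ) = 2sin(s)cos(τ/2) + sin(2s)sin(τ) + 2sin(3s)cos(3τ/2), and ψ(s,τ) = exp(s)u(s,τ).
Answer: ψ(s, τ) = 2exp(s)sin(s)cos(τ/2) + exp(s)sin(2s)sin(τ) + 2exp(s)sin(3s)cos(3τ/2)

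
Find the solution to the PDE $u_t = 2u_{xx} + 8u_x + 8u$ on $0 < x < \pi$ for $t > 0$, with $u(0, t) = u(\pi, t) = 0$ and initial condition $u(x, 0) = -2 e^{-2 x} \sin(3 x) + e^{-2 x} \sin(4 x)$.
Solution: Substitute $u = e^{-2x}w$, i.e. $w = e^{2x}u$.
By the product rule, $u_x = e^{-2x}(w_x - 2w)$, $u_{xx} = e^{-2x}(w_{xx} - 4w_x + 4w)$, $u_t = e^{-2x}w_t$.
Substituting into the PDE and dividing by $e^{-2x}$: $w_t = 2(w_{xx} - 4w_x + 4w) + 8(w_x - 2w) + 8w$.
The lower-order terms cancel, leaving the standard heat equation $w_t = 2w_{xx}$.
Initial data for $w$: $w(x,0) = e^{2x}u(x,0) = -2 \sin(3 x) + \sin(4 x)$. The boundary conditions carry over: $w(0,t) = w(\pi,t) = 0$.
Solve for $w$:
  Using separation of variables $w = X(x)T(t)$:
  Eigenfunctions: $\sin(nx)$, $n = 1, 2, 3, \ldots$
  General solution: $w(x, t) = \sum c_n \sin(nx) e^{-2n^2 t}$
  Matching $w(x,0) = -2 \sin(3 x) + \sin(4 x)$ term by term: $c_3=-2, c_4=1$.
Hence $w(x,t) = -2 e^{-18 t} \sin(3 x) + e^{-32 t} \sin(4 x)$.
Transform back: $u(x,t) = e^{-2x}w(x,t)$.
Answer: $u(x, t) = -2 e^{-18 t} e^{-2 x} \sin(3 x) + e^{-32 t} e^{-2 x} \sin(4 x)$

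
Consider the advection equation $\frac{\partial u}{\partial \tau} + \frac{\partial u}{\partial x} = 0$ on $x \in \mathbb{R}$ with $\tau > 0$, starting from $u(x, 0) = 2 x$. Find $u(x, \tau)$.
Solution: By characteristics ($dx/d\tau = 1$), $u(x,\tau) = f(x - \tau)$ with $f = u( \cdot , 0)$.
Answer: $u(x, \tau) = -2 \tau + 2 x$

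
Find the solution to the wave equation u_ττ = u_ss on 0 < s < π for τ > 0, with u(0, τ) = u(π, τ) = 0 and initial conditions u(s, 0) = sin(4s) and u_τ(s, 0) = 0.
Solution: Separating variables: u = Σ [A_n cos(ω_n τ) + B_n sin(ω_n τ)] sin(ns), ω_n = n. From ICs: A_4=1.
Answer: u(s, τ) = sin(4s)cos(4τ)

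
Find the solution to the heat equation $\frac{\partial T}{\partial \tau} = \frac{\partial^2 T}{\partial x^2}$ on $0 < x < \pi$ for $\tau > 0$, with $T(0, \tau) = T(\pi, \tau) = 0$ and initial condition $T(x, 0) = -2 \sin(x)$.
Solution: Separating variables: $T = \sum c_n e^{-n^2\tau} \sin(nx)$. From $T(x,0) = -2 \sin(x)$: $c_1=-2$.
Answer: $T(x, \tau) = -2 e^{-\tau} \sin(x)$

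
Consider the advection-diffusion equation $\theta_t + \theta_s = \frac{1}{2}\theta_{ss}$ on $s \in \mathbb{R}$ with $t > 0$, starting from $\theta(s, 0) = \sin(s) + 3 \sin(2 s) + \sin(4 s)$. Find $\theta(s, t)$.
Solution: Moving frame: $\eta = s - t$, $\sigma = t$, $\theta = u(\eta,\sigma)$, so $\theta_t = u_{\sigma} - u_{\eta}$ and $\theta_{ss} = u_{\eta\eta}$.
Hence $\theta_t + \theta_s = u_{\sigma}$ and the PDE becomes the heat equation $u_{\sigma} = \frac{1}{2}u_{\eta\eta}$ on $\eta \in \mathbb{R}$.
Initial data: $u(\eta,0) = \theta(\eta,0) = \sin(\eta) + 3 \sin(2 \eta) + \sin(4 \eta)$. Each mode $\sin(n\eta)$ decays as $e^{-n^2\sigma/2}$ on $\mathbb{R}$, so $u(\eta,\sigma) = \sum c_n e^{-n^2\sigma/2} \sin(n\eta)$ with $c_1=1, c_2=3, c_4=1$: $u(\eta,\sigma) = 3 e^{-2 \sigma} \sin(2 \eta) + e^{-8 \sigma} \sin(4 \eta) + e^{-\sigma/2} \sin(\eta)$.
Substituting back: $\theta(s,t) = u(s - t, t)$.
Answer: $\theta(s, t) = 3 e^{-2 t} \sin(2 s - 2 t) + e^{-8 t} \sin(4 s - 4 t) + e^{-t/2} \sin(s - t)$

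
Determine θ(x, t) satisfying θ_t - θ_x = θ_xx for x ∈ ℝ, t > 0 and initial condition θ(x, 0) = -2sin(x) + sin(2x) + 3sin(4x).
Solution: Change to a moving frame: let η = x + t, σ = t and write θ(x,t) = u(η,σ).
By the chain rule θ_t = u_σ + u_η, θ_x = u_η, θ_xx = u_ηη.
Then θ_t - θ_x = u_σ: the advection term cancels and the PDE becomes the heat equation u_σ = u_ηη on η ∈ ℝ.
Initial data: u(η,0) = θ(η,0) = -2sin(η) + sin(2η) + 3sin(4η).
On η ∈ ℝ each mode satisfies (sin(nη))″ = -n² sin(nη), so exp(-n²σ) sin(nη) solves the heat equation; by superposition u(η,σ) = Σ c_n exp(-n²σ) sin(nη).
Reading off the coefficients: c_1=-2, c_2=1, c_4=3, so u(η,σ) = -2exp(-σ)sin(η) + exp(-4σ)sin(2η) + 3exp(-16σ)sin(4η).
Substituting back η = x + t, σ = t: θ(x,t) = u(x + t, t).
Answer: θ(x, t) = -2exp(-t)sin(t + x) + exp(-4t)sin(2t + 2x) + 3exp(-16t)sin(4t + 4x)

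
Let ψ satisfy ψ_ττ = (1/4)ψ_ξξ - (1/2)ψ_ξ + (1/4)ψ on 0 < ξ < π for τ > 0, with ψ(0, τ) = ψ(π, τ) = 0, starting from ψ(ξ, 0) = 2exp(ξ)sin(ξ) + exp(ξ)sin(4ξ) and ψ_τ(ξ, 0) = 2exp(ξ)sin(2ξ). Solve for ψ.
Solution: Substitute ψ = exp(ξ)u.
Then ψ_ξ = exp(ξ)(u_ξ + u), ψ_ξξ = exp(ξ)(u_ξξ + 2u_ξ + u), ψ_ττ = exp(ξ)u_ττ; substituting and dividing by exp(ξ), the lower-order terms cancel: u_ττ = (1/4)u_ξξ (standard wave equation).
Data for u: u(ξ,0) = exp(-ξ)ψ(ξ,0) = 2sin(ξ) + sin(4ξ); u_τ(ξ,0) = exp(-ξ)ψ_τ(ξ,0) = 2sin(2ξ). The boundary conditions carry over: u(0,τ) = u(π,τ) = 0.
Separating variables: u = Σ [A_n cos(ω_n τ) + B_n sin(ω_n τ)] sin(nξ), ω_n = n/2. From ICs (B_n = velocity coefficient / ω_n): A_1=2, A_4=1, B_2=2.
So u(ξ,τ) = 2sin(ξ)cos(τ/2) + 2sin(2ξ)sin(τ) + sin(4ξ)cos(2τ), and ψ(ξ,τ) = exp(ξ)u(ξ,τ).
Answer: ψ(ξ, τ) = 2exp(ξ)sin(ξ)cos(τ/2) + 2exp(ξ)sin(2ξ)sin(τ) + exp(ξ)sin(4ξ)cos(2τ)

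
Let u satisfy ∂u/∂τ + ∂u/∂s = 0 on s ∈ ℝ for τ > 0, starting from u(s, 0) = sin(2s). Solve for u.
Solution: By method of characteristics (waves move right with speed 1):
Along characteristics s - τ = const, u is constant, so u(s,τ) = f(s - τ) with f = u(·, 0).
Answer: u(s, τ) = sin(2s - 2τ)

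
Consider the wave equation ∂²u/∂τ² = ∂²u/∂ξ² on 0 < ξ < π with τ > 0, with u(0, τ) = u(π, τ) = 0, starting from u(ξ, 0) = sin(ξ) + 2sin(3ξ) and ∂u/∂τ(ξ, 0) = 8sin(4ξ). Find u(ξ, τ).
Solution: Using separation of variables u = X(ξ)T(τ):
Eigenfunctions: sin(nξ), n = 1, 2, 3, ...
General solution: u(ξ, τ) = Σ [A_n cos(n τ) + B_n sin(n τ)] sin(nξ)
From u(ξ,0) = sin(ξ) + 2sin(3ξ): A_1=1, A_3=2. From u_τ(ξ,0) = 8sin(4ξ), using u_τ(ξ,0) = Σ ω_n B_n sin(nξ) with ω_n = n: B_4 = 8/4 = 2.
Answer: u(ξ, τ) = sin(ξ)cos(τ) + 2sin(3ξ)cos(3τ) + 2sin(4ξ)sin(4τ)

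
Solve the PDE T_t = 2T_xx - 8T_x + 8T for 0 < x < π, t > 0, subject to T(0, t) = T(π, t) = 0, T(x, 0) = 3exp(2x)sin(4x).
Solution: Substitute T = exp(2x)u.
Then T_x = exp(2x)(u_x + 2u), T_xx = exp(2x)(u_xx + 4u_x + 4u), T_t = exp(2x)u_t; substituting and dividing by exp(2x), the lower-order terms cancel: u_t = 2u_xx (standard heat equation).
Data for u: u(x,0) = exp(-2x)T(x,0) = 3sin(4x). The boundary conditions carry over: u(0,t) = u(π,t) = 0.
Separating variables: u = Σ c_n exp(-2n²t) sin(nx). From u(x,0) = 3sin(4x): c_4=3.
So u(x,t) = 3exp(-32t)sin(4x), and T(x,t) = exp(2x)u(x,t).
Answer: T(x, t) = 3exp(-32t)exp(2x)sin(4x)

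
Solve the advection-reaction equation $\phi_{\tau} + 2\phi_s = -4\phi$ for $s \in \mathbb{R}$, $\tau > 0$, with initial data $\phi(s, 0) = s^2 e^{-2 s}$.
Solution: Substitute $\phi = e^{-2s}u$, i.e. $u = e^{2s}\phi$.
By the product rule, $\phi_s = e^{-2s}(u_s - 2u)$, $\phi_{\tau} = e^{-2s}u_{\tau}$.
Substituting into the PDE and dividing by $e^{-2s}$: $u_{\tau} + 2(u_s - 2u) = -4u$.
The lower-order terms cancel, leaving the standard advection equation $u_{\tau} + 2u_s = 0$.
Initial data for $u$: $u(s,0) = e^{2s}\phi(s,0) = s^2$.
Solve for $u$:
  By method of characteristics (waves move right with speed 2):
  Along characteristics $s - 2\tau =$ const, $u$ is constant, so $u(s,\tau) = f(s - 2\tau)$ with $f = u( \cdot , 0)$.
Hence $u(s,\tau) = s^2 - 4 s \tau + 4 \tau^2$.
Transform back: $\phi(s,\tau) = e^{-2s}u(s,\tau)$.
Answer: $\phi(s, \tau) = 4 \tau^2 e^{-2 s} - 4 \tau s e^{-2 s} + s^2 e^{-2 s}$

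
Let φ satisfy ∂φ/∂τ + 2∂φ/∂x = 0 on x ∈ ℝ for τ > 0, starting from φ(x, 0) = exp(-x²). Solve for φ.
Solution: By method of characteristics (waves move right with speed 2):
Along characteristics x - 2τ = const, φ is constant, so φ(x,τ) = f(x - 2τ) with f = φ(·, 0).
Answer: φ(x, τ) = exp(-(x - 2τ)²)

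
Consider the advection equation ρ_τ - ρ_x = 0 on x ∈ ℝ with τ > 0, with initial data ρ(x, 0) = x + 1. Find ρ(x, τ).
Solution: By method of characteristics (waves move left with speed 1):
Along characteristics x + τ = const, ρ is constant, so ρ(x,τ) = f(x + τ) with f = ρ(·, 0).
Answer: ρ(x, τ) = x + τ + 1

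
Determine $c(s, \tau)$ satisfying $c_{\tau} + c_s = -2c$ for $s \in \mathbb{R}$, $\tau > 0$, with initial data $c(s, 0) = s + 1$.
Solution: Substitute $c = e^{-2\tau}u$, i.e. $u = e^{2\tau}c$.
By the product rule, $c_{\tau} = e^{-2\tau}(u_{\tau} - 2u)$, $c_s = e^{-2\tau}u_s$.
Substituting into the PDE and dividing by $e^{-2\tau}$: $u_{\tau} - 2u + u_s = -2u$.
The lower-order terms cancel, leaving the standard advection equation $u_{\tau} + u_s = 0$.
Initial data for $u$: $u(s,0) = c(s,0) = s + 1$.
Solve for $u$:
  By method of characteristics (waves move right with speed 1):
  Along characteristics $s - \tau =$ const, $u$ is constant, so $u(s,\tau) = f(s - \tau)$ with $f = u( \cdot , 0)$.
Hence $u(s,\tau) = s - \tau + 1$.
Transform back: $c(s,\tau) = e^{-2\tau}u(s,\tau)$.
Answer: $c(s, \tau) = - \tau e^{-2 \tau} + s e^{-2 \tau} + e^{-2 \tau}$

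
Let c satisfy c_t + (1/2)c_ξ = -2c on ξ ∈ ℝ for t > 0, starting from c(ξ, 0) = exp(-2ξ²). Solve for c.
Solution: Substitute c = exp(-2t)u.
Then c_t = exp(-2t)(u_t - 2u), c_ξ = exp(-2t)u_ξ; substituting and dividing by exp(-2t), the lower-order terms cancel: u_t + (1/2)u_ξ = 0 (standard advection equation).
Data for u: u(ξ,0) = c(ξ,0) = exp(-2ξ²).
By characteristics (dξ/dt = 1/2), u(ξ,t) = f(ξ - (1/2)t) with f = u(·, 0).
So u(ξ,t) = exp(-2(-t/2 + ξ)²), and c(ξ,t) = exp(-2t)u(ξ,t).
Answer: c(ξ, t) = exp(-2t)exp(-2(-t/2 + ξ)²)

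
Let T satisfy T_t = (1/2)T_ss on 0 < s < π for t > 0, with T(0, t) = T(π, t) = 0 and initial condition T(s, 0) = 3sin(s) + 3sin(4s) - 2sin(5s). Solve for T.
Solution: Separating variables: T = Σ c_n exp(-n²t/2) sin(ns). From T(s,0) = 3sin(s) + 3sin(4s) - 2sin(5s): c_1=3, c_4=3, c_5=-2.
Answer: T(s, t) = 3exp(-8t)sin(4s) + 3exp(-t/2)sin(s) - 2exp(-25t/2)sin(5s)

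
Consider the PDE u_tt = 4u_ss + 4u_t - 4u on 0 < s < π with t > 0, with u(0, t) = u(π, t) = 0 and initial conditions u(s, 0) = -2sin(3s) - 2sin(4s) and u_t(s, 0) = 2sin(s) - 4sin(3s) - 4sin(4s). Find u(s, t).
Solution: Substitute u = exp(2t)w.
Then u_t = exp(2t)(w_t + 2w), u_tt = exp(2t)(w_tt + 4w_t + 4w), u_ss = exp(2t)w_ss; substituting and dividing by exp(2t), the lower-order terms cancel: w_tt = 4w_ss (standard wave equation).
Data for w: w(s,0) = u(s,0) = -2sin(3s) - 2sin(4s); w_t(s,0) = u_t(s,0) - 2u(s,0) = 2sin(s). The boundary conditions carry over: w(0,t) = w(π,t) = 0.
Separating variables: w = Σ [A_n cos(ω_n t) + B_n sin(ω_n t)] sin(ns), ω_n = 2n. From ICs (B_n = velocity coefficient / ω_n): A_3=-2, A_4=-2, B_1=1.
So w(s,t) = sin(s)sin(2t) - 2sin(3s)cos(6t) - 2sin(4s)cos(8t), and u(s,t) = exp(2t)w(s,t).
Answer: u(s, t) = exp(2t)sin(s)sin(2t) - 2exp(2t)sin(3s)cos(6t) - 2exp(2t)sin(4s)cos(8t)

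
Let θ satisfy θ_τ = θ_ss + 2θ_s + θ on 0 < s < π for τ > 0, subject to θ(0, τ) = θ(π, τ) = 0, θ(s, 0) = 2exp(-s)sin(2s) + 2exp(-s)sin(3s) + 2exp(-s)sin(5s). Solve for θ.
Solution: Substitute θ = exp(-s)u, i.e. u = exp(s)θ.
By the product rule, θ_s = exp(-s)(u_s - u), θ_ss = exp(-s)(u_ss - 2u_s + u), θ_τ = exp(-s)u_τ.
Substituting into the PDE and dividing by exp(-s): u_τ = (u_ss - 2u_s + u) + 2(u_s - u) + u.
The lower-order terms cancel, leaving the standard heat equation u_τ = u_ss.
Initial data for u: u(s,0) = exp(s)θ(s,0) = 2sin(2s) + 2sin(3s) + 2sin(5s). The boundary conditions carry over: u(0,τ) = u(π,τ) = 0.
Solve for u:
  Using separation of variables u = X(s)G(τ):
  Eigenfunctions: sin(ns), n = 1, 2, 3, ...
  General solution: u(s, τ) = Σ c_n sin(ns) exp(-n² τ)
  Matching u(s,0) = 2sin(2s) + 2sin(3s) + 2sin(5s) term by term: c_2=2, c_3=2, c_5=2.
Hence u(s,τ) = 2exp(-4τ)sin(2s) + 2exp(-9τ)sin(3s) + 2exp(-25τ)sin(5s).
Transform back: θ(s,τ) = exp(-s)u(s,τ).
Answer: θ(s, τ) = 2exp(-s)exp(-4τ)sin(2s) + 2exp(-s)exp(-9τ)sin(3s) + 2exp(-s)exp(-25τ)sin(5s)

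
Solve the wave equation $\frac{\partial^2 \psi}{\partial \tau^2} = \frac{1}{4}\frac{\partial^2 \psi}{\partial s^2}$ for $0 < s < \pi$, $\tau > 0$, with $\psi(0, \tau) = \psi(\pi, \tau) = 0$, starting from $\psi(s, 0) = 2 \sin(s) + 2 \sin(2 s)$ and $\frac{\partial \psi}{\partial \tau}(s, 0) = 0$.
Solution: Using separation of variables $\psi = X(s)T(\tau)$:
Eigenfunctions: $\sin(ns)$, $n = 1, 2, 3, \ldots$
General solution: $\psi(s, \tau) = \sum [A_n \cos(n \tau/2) + B_n \sin(n \tau/2)] \sin(ns)$
From $\psi(s,0) = 2 \sin(s) + 2 \sin(2 s)$: $A_1=2, A_2=2$. From $\psi_{\tau}(s,0) = 0$: all $B_n = 0$.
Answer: $\psi(s, \tau) = 2 \sin(s) \cos(\tau/2) + 2 \sin(2 s) \cos(\tau)$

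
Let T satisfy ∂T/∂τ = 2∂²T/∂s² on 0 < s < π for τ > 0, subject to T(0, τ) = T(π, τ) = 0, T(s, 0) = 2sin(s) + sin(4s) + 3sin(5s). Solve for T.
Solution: Separating variables: T = Σ c_n exp(-2n²τ) sin(ns). From T(s,0) = 2sin(s) + sin(4s) + 3sin(5s): c_1=2, c_4=1, c_5=3.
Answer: T(s, τ) = 2exp(-2τ)sin(s) + exp(-32τ)sin(4s) + 3exp(-50τ)sin(5s)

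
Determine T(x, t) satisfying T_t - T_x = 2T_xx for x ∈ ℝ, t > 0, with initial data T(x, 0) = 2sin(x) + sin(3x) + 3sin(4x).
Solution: Change to a moving frame: let η = x + t, σ = t and write T(x,t) = u(η,σ).
By the chain rule T_t = u_σ + u_η, T_x = u_η, T_xx = u_ηη.
Then T_t - T_x = u_σ: the advection term cancels and the PDE becomes the heat equation u_σ = 2u_ηη on η ∈ ℝ.
Initial data: u(η,0) = T(η,0) = 2sin(η) + sin(3η) + 3sin(4η).
On η ∈ ℝ each mode satisfies (sin(nη))″ = -n² sin(nη), so exp(-2n²σ) sin(nη) solves the heat equation; by superposition u(η,σ) = Σ c_n exp(-2n²σ) sin(nη).
Reading off the coefficients: c_1=2, c_3=1, c_4=3, so u(η,σ) = 2exp(-2σ)sin(η) + exp(-18σ)sin(3η) + 3exp(-32σ)sin(4η).
Substituting back η = x + t, σ = t: T(x,t) = u(x + t, t).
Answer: T(x, t) = 2exp(-2t)sin(t + x) + exp(-18t)sin(3t + 3x) + 3exp(-32t)sin(4t + 4x)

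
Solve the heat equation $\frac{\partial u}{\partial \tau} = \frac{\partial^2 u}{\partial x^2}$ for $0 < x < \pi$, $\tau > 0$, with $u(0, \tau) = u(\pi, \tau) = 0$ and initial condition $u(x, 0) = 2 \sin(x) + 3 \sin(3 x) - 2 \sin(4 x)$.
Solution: Using separation of variables $u = X(x)T(\tau)$:
Eigenfunctions: $\sin(nx)$, $n = 1, 2, 3, \ldots$
General solution: $u(x, \tau) = \sum c_n \sin(nx) e^{-n^2 \tau}$
Matching $u(x,0) = 2 \sin(x) + 3 \sin(3 x) - 2 \sin(4 x)$ term by term: $c_1=2, c_3=3, c_4=-2$.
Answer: $u(x, \tau) = 2 e^{-\tau} \sin(x) + 3 e^{-9 \tau} \sin(3 x) - 2 e^{-16 \tau} \sin(4 x)$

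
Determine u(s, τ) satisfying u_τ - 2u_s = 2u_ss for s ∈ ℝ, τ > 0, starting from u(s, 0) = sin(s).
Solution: Moving frame: η = s + 2τ, σ = τ, u = w(η,σ), so u_τ = w_σ + 2w_η and u_ss = w_ηη.
Hence u_τ - 2u_s = w_σ and the PDE becomes the heat equation w_σ = 2w_ηη on η ∈ ℝ.
Initial data: w(η,0) = u(η,0) = sin(η). Each mode sin(nη) decays as exp(-2n²σ) on ℝ, so w(η,σ) = Σ c_n exp(-2n²σ) sin(nη) with c_1=1: w(η,σ) = exp(-2σ)sin(η).
Substituting back: u(s,τ) = w(s + 2τ, τ).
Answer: u(s, τ) = exp(-2τ)sin(s + 2τ)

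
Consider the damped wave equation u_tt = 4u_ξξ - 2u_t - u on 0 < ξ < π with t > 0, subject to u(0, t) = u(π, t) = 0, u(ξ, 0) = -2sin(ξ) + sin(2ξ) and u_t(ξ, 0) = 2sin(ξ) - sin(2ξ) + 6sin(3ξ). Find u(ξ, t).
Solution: Substitute u = exp(-t)w.
Then u_t = exp(-t)(w_t - w), u_tt = exp(-t)(w_tt - 2w_t + w), u_ξξ = exp(-t)w_ξξ; substituting and dividing by exp(-t), the lower-order terms cancel: w_tt = 4w_ξξ (standard wave equation).
Data for w: w(ξ,0) = u(ξ,0) = -2sin(ξ) + sin(2ξ); w_t(ξ,0) = u_t(ξ,0) + u(ξ,0) = 6sin(3ξ). The boundary conditions carry over: w(0,t) = w(π,t) = 0.
Separating variables: w = Σ [A_n cos(ω_n t) + B_n sin(ω_n t)] sin(nξ), ω_n = 2n. From ICs (B_n = velocity coefficient / ω_n): A_1=-2, A_2=1, B_3=1.
So w(ξ,t) = sin(6t)sin(3ξ) - 2sin(ξ)cos(2t) + sin(2ξ)cos(4t), and u(ξ,t) = exp(-t)w(ξ,t).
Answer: u(ξ, t) = exp(-t)sin(6t)sin(3ξ) - 2exp(-t)sin(ξ)cos(2t) + exp(-t)sin(2ξ)cos(4t)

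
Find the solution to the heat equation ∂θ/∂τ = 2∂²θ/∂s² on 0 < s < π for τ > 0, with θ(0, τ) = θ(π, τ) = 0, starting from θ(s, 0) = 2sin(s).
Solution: Separating variables: θ = Σ c_n exp(-2n²τ) sin(ns). From θ(s,0) = 2sin(s): c_1=2.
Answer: θ(s, τ) = 2exp(-2τ)sin(s)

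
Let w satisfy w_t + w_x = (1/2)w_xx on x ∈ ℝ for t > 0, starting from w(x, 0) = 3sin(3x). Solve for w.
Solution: Change to a moving frame: let η = x - t, σ = t and write w(x,t) = u(η,σ).
By the chain rule w_t = u_σ - u_η, w_x = u_η, w_xx = u_ηη.
Then w_t + w_x = u_σ: the advection term cancels and the PDE becomes the heat equation u_σ = (1/2)u_ηη on η ∈ ℝ.
Initial data: u(η,0) = w(η,0) = 3sin(3η).
On η ∈ ℝ each mode satisfies (sin(nη))″ = -n² sin(nη), so exp(-n²σ/2) sin(nη) solves the heat equation; by superposition u(η,σ) = Σ c_n exp(-n²σ/2) sin(nη).
Reading off the coefficients: c_3=3, so u(η,σ) = 3exp(-9σ/2)sin(3η).
Substituting back η = x - t, σ = t: w(x,t) = u(x - t, t).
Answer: w(x, t) = -3exp(-9t/2)sin(3t - 3x)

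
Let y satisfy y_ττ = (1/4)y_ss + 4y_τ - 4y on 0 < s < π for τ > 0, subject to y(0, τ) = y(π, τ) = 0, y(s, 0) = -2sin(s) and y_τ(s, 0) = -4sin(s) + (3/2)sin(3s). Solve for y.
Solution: Substitute y = exp(2τ)u.
Then y_τ = exp(2τ)(u_τ + 2u), y_ττ = exp(2τ)(u_ττ + 4u_τ + 4u), y_ss = exp(2τ)u_ss; substituting and dividing by exp(2τ), the lower-order terms cancel: u_ττ = (1/4)u_ss (standard wave equation).
Data for u: u(s,0) = y(s,0) = -2sin(s); u_τ(s,0) = y_τ(s,0) - 2y(s,0) = (3/2)sin(3s). The boundary conditions carry over: u(0,τ) = u(π,τ) = 0.
Separating variables: u = Σ [A_n cos(ω_n τ) + B_n sin(ω_n τ)] sin(ns), ω_n = n/2. From ICs (B_n = velocity coefficient / ω_n): A_1=-2, B_3=1.
So u(s,τ) = -2sin(s)cos(τ/2) + sin(3s)sin(3τ/2), and y(s,τ) = exp(2τ)u(s,τ).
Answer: y(s, τ) = -2exp(2τ)sin(s)cos(τ/2) + exp(2τ)sin(3s)sin(3τ/2)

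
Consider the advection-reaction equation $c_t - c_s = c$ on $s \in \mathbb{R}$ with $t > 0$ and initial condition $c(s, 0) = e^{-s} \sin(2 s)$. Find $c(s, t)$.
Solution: Substitute $c = e^{-s}u$.
Then $c_s = e^{-s}(u_s - u)$, $c_t = e^{-s}u_t$; substituting and dividing by $e^{-s}$, the lower-order terms cancel: $u_t - u_s = 0$ (standard advection equation).
Data for $u$: $u(s,0) = e^{s}c(s,0) = \sin(2 s)$.
By characteristics ($ds/dt = -1$), $u(s,t) = f(s + t)$ with $f = u( \cdot , 0)$.
So $u(s,t) = \sin(2 s + 2 t)$, and $c(s,t) = e^{-s}u(s,t)$.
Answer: $c(s, t) = e^{-s} \sin(2 s + 2 t)$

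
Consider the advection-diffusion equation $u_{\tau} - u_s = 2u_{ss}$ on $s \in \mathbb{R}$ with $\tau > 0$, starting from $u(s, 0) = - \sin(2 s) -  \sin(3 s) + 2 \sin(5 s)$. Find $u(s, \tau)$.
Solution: Moving frame: $\eta = s + \tau$, $\sigma = \tau$, $u = w(\eta,\sigma)$, so $u_{\tau} = w_{\sigma} + w_{\eta}$ and $u_{ss} = w_{\eta\eta}$.
Hence $u_{\tau} - u_s = w_{\sigma}$ and the PDE becomes the heat equation $w_{\sigma} = 2w_{\eta\eta}$ on $\eta \in \mathbb{R}$.
Initial data: $w(\eta,0) = u(\eta,0) = - \sin(2 \eta) - \sin(3 \eta) + 2 \sin(5 \eta)$. Each mode $\sin(n\eta)$ decays as $e^{-2n^2\sigma}$ on $\mathbb{R}$, so $w(\eta,\sigma) = \sum c_n e^{-2n^2\sigma} \sin(n\eta)$ with $c_2=-1, c_3=-1, c_5=2$: $w(\eta,\sigma) = - e^{-8 \sigma} \sin(2 \eta) - e^{-18 \sigma} \sin(3 \eta) + 2 e^{-50 \sigma} \sin(5 \eta)$.
Substituting back: $u(s,\tau) = w(s + \tau, \tau)$.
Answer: $u(s, \tau) = - e^{-8 \tau} \sin(2 \tau + 2 s) -  e^{-18 \tau} \sin(3 \tau + 3 s) + 2 e^{-50 \tau} \sin(5 \tau + 5 s)$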